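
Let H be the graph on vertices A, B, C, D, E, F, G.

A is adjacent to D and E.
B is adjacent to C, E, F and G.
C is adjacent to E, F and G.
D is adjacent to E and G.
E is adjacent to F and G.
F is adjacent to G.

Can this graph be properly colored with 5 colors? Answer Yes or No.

The chromatic number is 5. B, C, E, F, G form a clique, so at least 5 colors are needed.
5 colors suffice: A=2, B=3, C=4, D=3, E=1, F=5, G=2.
That is already a proper 5-coloring.

Yes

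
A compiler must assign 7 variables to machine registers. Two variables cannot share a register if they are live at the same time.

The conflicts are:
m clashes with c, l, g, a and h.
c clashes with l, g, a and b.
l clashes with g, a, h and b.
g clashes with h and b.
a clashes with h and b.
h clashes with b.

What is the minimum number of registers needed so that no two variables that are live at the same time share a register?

l, g, h, b pairwise conflict, so at least 4 registers are needed.
4 registers suffice: register 1 → {l}; register 2 → {m, b}; register 3 → {g, a}; register 4 → {c, h}. Each listed conflict is separated.

4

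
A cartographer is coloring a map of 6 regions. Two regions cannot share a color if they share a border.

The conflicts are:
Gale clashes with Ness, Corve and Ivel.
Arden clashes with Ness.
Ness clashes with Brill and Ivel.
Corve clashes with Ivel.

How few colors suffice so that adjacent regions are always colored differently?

Gale, Ness, Ivel pairwise conflict, so at least 3 colors are needed.
3 colors suffice: color 1 → {Ness, Corve}; color 2 → {Gale, Arden, Brill}; color 3 → {Ivel}. No two conflicting regions share a color.

3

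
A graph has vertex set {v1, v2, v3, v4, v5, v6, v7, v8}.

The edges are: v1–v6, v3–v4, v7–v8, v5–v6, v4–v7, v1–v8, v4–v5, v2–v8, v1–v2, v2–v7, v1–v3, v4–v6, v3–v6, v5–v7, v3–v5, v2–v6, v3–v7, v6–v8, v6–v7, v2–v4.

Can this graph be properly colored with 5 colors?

The chromatic number is 5. v3, v4, v5, v6, v7 are pairwise adjacent (a clique of size 5), so at least 5 colors are needed.
5 colors suffice: color 1 → {v6}; color 2 → {v1, v7}; color 3 → {v2, v3}; color 4 → {v4, v8}; color 5 → {v5}.
That is already a proper 5-coloring.

Yes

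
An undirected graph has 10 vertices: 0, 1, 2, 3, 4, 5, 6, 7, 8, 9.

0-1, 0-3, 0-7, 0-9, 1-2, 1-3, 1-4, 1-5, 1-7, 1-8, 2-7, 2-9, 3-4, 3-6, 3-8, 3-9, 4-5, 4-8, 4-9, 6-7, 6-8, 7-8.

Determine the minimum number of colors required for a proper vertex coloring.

4

1, 3, 4, 8 form a clique, so at least 4 colors are needed.
4 colors suffice: color red → {1, 6, 9}; color blue → {3, 5, 7}; color green → {0, 2, 8}; color yellow → {4}. Each edge has distinct colors on its endpoints.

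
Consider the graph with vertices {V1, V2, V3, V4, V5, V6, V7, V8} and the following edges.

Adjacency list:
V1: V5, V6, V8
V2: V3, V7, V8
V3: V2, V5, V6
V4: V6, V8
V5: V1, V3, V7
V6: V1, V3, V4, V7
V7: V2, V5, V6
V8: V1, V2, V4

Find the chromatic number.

3

The cycle V2-V3-V6-V1-V8-V2 has odd length 5, so it cannot be 2-colored; at least 3 colors are needed.
3 colors suffice: color 1 → {V2, V5, V6}; color 2 → {V1, V3, V4, V7}; color 3 → {V8}. Each edge has distinct colors on its endpoints.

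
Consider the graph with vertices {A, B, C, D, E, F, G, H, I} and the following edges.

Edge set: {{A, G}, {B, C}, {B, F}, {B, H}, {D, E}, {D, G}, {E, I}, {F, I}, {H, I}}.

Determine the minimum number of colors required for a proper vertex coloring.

2

B and C are adjacent, so at least 2 colors are needed.
One proper 2-coloring: A=1, B=1, C=2, D=1, E=2, F=2, G=2, H=2, I=1. No two adjacent vertices share a color.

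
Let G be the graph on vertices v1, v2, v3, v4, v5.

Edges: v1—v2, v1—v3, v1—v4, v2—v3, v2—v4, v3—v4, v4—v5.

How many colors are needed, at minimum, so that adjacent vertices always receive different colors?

4

v1, v2, v3, v4 form a clique, so at least 4 colors are needed.
A valid assignment using 4 colors: v1=G, v2=B, v3=Y, v4=R, v5=B. No two adjacent vertices share a color.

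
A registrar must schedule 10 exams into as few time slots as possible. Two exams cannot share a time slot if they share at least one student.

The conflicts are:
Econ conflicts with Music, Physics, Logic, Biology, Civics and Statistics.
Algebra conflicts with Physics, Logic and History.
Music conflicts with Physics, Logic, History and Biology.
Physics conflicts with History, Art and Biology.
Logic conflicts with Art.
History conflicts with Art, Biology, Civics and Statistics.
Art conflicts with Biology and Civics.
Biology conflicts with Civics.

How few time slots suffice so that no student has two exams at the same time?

4

Music, Physics, History, Biology all conflict with each other, so at least 4 time slots are needed.
4 time slots suffice: Econ=1, Algebra=3, Music=4, Physics=2, Logic=2, History=1, Art=4, Biology=3, Civics=2, Statistics=2. No two conflicting exams share a time slot.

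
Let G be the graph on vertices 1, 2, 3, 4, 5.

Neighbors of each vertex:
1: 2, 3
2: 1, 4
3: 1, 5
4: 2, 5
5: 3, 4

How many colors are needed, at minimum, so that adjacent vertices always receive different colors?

The cycle 1-3-5-4-2-1 has odd length 5, so it cannot be 2-colored; at least 3 colors are needed.
3 colors suffice: 1=c, 2=a, 3=b, 4=b, 5=a. Each edge has distinct colors on its endpoints.

3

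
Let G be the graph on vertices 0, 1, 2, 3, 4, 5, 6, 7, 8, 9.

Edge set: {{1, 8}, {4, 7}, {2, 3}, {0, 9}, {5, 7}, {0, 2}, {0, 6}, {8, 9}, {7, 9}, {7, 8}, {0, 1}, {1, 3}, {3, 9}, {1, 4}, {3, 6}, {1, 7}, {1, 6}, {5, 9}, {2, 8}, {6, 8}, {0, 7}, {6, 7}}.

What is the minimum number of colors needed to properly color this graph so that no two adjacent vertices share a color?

0, 1, 6, 7 are mutually adjacent (a clique of size 4), so at least 4 colors are needed.
A valid assignment using 4 colors: 0=d, 1=b, 2=b, 3=a, 4=c, 5=c, 6=c, 7=a, 8=d, 9=b. Each edge has distinct colors on its endpoints.

4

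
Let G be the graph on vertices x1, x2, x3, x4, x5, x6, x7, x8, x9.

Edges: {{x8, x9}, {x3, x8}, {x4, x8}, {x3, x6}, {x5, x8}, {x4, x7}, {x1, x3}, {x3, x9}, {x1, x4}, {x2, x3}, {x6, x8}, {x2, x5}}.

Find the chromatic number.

3

x3, x6, x8 are mutually adjacent, so at least 3 colors are needed.
One proper 3-coloring: x1=1, x2=1, x3=2, x4=2, x5=2, x6=3, x7=1, x8=1, x9=3. Every edge joins two different colors.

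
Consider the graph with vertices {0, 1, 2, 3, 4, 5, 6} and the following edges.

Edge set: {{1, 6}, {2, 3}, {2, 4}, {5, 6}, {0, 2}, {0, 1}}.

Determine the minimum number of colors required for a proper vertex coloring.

1 and 6 are adjacent, so at least 2 colors are needed.
2 colors suffice: 0=blue, 1=red, 2=red, 3=blue, 4=blue, 5=red, 6=blue. Each edge has distinct colors on its endpoints.

2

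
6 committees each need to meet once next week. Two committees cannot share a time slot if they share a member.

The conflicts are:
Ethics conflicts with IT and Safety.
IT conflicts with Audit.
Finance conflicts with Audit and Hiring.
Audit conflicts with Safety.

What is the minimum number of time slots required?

Finance and Audit conflict, so at least 2 time slots are needed.
2 time slots suffice: time slot 1 → {Ethics, Audit, Hiring}; time slot 2 → {IT, Finance, Safety}. Each listed conflict is separated.

2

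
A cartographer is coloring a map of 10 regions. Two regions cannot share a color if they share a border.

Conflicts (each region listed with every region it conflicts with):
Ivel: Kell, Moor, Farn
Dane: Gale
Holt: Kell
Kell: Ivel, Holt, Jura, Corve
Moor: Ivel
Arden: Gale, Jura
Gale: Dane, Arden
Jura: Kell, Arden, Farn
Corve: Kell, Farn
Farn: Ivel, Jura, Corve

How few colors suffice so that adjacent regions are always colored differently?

Corve and Farn conflict, so at least 2 colors are needed.
One proper 2-coloring: Ivel=2, Dane=1, Holt=2, Kell=1, Moor=1, Arden=1, Gale=2, Jura=2, Corve=2, Farn=1. Every pair that conflicts lands in different colors.

2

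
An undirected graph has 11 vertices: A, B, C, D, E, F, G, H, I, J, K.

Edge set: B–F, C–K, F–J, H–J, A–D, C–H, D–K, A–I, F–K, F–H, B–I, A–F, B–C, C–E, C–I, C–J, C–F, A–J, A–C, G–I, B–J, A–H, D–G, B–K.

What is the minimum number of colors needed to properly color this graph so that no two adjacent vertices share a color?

A, C, F, H, J are pairwise adjacent (a clique of size 5), so at least 5 colors are needed.
5 colors suffice: color red → {C, D}; color blue → {A, B, E, G}; color green → {F, I}; color yellow → {J, K}; color purple → {H}. Every edge joins two different colors.

5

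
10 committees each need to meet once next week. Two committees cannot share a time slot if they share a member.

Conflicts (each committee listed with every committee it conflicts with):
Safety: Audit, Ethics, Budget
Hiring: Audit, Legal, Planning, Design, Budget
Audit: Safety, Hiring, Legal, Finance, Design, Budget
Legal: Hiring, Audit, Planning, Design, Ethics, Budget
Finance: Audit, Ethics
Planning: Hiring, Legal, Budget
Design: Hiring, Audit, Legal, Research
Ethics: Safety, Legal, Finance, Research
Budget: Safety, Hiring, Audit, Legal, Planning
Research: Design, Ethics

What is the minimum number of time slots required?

Hiring, Legal, Planning, Budget all conflict with each other, so at least 4 time slots are needed.
4 time slots suffice: time slot 1 → {Safety, Legal, Finance, Research}; time slot 2 → {Audit, Planning, Ethics}; time slot 3 → {Design, Budget}; time slot 4 → {Hiring}. Each listed conflict is separated.

4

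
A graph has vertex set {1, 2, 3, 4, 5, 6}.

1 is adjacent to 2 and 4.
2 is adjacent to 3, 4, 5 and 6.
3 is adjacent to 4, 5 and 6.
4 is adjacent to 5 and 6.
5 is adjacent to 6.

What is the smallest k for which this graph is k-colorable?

2, 3, 4, 5, 6 are pairwise adjacent (a clique of size 5), so at least 5 colors are needed.
5 colors suffice: 1=green, 2=blue, 3=green, 4=red, 5=purple, 6=yellow. No two adjacent vertices share a color.

5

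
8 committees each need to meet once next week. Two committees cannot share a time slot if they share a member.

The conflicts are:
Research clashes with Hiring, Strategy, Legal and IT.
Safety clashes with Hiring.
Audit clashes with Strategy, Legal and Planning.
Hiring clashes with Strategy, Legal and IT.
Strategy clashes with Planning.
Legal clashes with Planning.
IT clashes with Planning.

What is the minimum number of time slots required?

3

Audit, Legal, Planning pairwise conflict, so at least 3 time slots are needed.
3 time slots suffice: time slot 1 → {Hiring, Planning}; time slot 2 → {Safety, Strategy, Legal, IT}; time slot 3 → {Research, Audit}. Each listed conflict is separated.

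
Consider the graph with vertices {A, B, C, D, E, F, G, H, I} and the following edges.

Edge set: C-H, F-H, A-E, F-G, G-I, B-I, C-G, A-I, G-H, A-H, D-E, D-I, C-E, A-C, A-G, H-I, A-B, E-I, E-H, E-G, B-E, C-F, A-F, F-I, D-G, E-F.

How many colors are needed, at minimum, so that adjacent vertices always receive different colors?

6

A, C, E, F, G, H form a clique, so at least 6 colors are needed.
One proper 6-coloring: A=4, B=2, C=3, D=4, E=1, F=5, G=2, H=6, I=3. No two adjacent vertices share a color.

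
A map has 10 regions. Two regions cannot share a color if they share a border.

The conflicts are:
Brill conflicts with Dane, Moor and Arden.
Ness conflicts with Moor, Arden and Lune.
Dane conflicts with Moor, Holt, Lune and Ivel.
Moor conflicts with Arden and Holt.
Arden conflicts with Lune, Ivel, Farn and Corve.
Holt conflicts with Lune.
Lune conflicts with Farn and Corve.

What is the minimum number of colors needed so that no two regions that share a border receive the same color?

Arden, Lune, Corve are mutually in conflict, so at least 3 colors are needed.
One proper 3-coloring: Brill=3, Ness=3, Dane=1, Moor=2, Arden=1, Holt=3, Lune=2, Ivel=2, Farn=3, Corve=3. Each listed conflict is separated.

3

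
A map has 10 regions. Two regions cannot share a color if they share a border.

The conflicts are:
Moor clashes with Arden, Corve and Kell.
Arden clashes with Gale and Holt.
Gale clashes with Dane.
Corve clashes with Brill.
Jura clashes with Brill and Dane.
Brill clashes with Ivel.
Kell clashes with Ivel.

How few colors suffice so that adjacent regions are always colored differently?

3

The cycle Kell-Ivel-Brill-Corve-Moor-Kell has odd length 5, so it cannot be 2-colored; at least 3 colors are needed.
A valid assignment using 3 colors: Moor=2, Arden=1, Gale=2, Corve=3, Holt=2, Jura=2, Brill=1, Kell=1, Dane=1, Ivel=2. No two conflicting regions share a color.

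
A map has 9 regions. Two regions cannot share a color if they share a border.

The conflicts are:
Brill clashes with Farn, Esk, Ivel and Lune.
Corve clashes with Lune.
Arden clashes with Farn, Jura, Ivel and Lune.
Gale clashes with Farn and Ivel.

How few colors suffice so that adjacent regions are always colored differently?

Brill and Esk conflict, so at least 2 colors are needed.
2 colors suffice: color 1 → {Brill, Corve, Arden, Gale}; color 2 → {Farn, Jura, Esk, Ivel, Lune}. Every pair that conflicts lands in different colors.

2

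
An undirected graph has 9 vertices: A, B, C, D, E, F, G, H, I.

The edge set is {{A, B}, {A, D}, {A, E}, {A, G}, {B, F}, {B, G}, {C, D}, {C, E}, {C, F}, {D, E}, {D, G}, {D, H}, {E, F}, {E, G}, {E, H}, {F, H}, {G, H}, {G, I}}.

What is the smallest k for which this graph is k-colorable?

4

A, D, E, G are pairwise adjacent (a clique of size 4), so at least 4 colors are needed.
A valid assignment using 4 colors: A=4, B=2, C=4, D=3, E=2, F=1, G=1, H=4, I=2. Every edge joins two different colors.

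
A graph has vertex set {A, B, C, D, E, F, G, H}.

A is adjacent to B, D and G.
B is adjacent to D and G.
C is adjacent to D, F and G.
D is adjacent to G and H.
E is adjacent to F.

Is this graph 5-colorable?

Yes

The chromatic number is 4. A, B, D, G are pairwise adjacent (a clique of size 4), so at least 4 colors are needed.
4 colors suffice: color 1 → {D, F}; color 2 → {E, G, H}; color 3 → {A, C}; color 4 → {B}.
Since 5 ≥ 4, a proper 5-coloring certainly exists.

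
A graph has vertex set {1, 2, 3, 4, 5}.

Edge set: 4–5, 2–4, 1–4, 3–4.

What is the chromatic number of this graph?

2 and 4 are adjacent, so at least 2 colors are needed.
2 colors suffice: color red → {4}; color blue → {1, 2, 3, 5}. Every edge joins two different colors.

2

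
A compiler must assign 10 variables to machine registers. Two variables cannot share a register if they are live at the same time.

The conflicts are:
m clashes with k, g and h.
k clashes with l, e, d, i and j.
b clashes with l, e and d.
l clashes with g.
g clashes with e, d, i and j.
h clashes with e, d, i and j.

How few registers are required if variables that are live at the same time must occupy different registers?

k and e conflict, so at least 2 registers are needed.
2 registers suffice: m=2, k=1, b=1, l=2, g=1, h=1, e=2, d=2, i=2, j=2. Each listed conflict is separated.

2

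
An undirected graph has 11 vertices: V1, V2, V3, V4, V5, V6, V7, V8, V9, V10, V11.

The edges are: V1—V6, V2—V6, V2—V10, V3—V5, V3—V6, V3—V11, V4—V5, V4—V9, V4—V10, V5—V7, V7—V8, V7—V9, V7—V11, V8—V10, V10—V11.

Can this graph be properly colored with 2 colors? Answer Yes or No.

No

The cycle V4-V5-V7-V11-V10-V4 has odd length 5, so it cannot be 2-colored; at least 3 colors are needed.
So 2 colors are not enough.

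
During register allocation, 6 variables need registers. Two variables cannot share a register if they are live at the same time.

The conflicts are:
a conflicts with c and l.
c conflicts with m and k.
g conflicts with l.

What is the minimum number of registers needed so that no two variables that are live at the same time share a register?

g and l conflict, so at least 2 registers are needed.
2 registers suffice: register 1 → {c, l}; register 2 → {a, g, m, k}. No two conflicting variables share a register.

2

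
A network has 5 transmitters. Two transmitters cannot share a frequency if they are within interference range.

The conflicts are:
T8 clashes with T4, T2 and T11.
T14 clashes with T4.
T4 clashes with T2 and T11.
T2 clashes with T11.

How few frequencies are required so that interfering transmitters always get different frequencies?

4

T8, T4, T2, T11 all conflict with each other, so at least 4 frequencies are needed.
A valid assignment using 4 frequencies: T8=4, T14=2, T4=1, T2=2, T11=3. Every pair that conflicts lands in different frequencies.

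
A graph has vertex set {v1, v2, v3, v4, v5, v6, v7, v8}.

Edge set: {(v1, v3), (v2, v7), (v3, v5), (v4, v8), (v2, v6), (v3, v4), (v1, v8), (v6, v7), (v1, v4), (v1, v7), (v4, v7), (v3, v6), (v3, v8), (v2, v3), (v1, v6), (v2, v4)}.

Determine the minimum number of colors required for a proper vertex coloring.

v1, v3, v4, v8 form a clique, so at least 4 colors are needed.
4 colors suffice: color 1 → {v3, v7}; color 2 → {v4, v5, v6}; color 3 → {v1, v2}; color 4 → {v8}. No two adjacent vertices share a color.

4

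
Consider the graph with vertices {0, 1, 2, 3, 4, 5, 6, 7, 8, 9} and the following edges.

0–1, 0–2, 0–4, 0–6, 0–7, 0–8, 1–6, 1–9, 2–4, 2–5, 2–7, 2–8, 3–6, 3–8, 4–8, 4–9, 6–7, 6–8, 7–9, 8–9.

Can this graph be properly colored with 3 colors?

No

0, 2, 4, 8 are mutually adjacent (a clique of size 4), so at least 4 colors are needed.
So 3 colors are not enough.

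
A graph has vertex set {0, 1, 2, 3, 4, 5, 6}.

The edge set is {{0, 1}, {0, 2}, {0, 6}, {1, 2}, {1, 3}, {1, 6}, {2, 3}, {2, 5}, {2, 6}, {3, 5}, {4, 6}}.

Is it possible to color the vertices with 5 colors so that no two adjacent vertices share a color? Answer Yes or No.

Yes

The chromatic number is 4. 0, 1, 2, 6 are pairwise adjacent (a clique of size 4), so at least 4 colors are needed.
4 colors suffice: color a → {2, 4}; color b → {1, 5}; color c → {3, 6}; color d → {0}.
Since 5 ≥ 4, a proper 5-coloring certainly exists.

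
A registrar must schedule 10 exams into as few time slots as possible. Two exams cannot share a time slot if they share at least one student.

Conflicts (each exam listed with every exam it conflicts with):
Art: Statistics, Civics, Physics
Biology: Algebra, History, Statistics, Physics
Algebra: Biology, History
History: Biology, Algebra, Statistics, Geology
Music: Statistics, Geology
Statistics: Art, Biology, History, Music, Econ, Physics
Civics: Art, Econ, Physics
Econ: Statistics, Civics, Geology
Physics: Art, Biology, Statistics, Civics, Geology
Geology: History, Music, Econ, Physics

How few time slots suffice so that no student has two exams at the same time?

Biology, Algebra, History all conflict with each other, so at least 3 time slots are needed.
3 time slots suffice: time slot 1 → {Algebra, Statistics, Civics, Geology}; time slot 2 → {History, Music, Econ, Physics}; time slot 3 → {Art, Biology}. Each listed conflict is separated.

3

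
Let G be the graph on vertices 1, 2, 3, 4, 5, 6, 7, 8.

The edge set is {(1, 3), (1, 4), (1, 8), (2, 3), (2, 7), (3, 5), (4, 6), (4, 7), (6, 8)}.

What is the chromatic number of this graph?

3

The cycle 4-1-3-2-7-4 has odd length 5, so it cannot be 2-colored; at least 3 colors are needed.
A valid assignment using 3 colors: 1=blue, 2=green, 3=red, 4=red, 5=blue, 6=blue, 7=blue, 8=red. No two adjacent vertices share a color.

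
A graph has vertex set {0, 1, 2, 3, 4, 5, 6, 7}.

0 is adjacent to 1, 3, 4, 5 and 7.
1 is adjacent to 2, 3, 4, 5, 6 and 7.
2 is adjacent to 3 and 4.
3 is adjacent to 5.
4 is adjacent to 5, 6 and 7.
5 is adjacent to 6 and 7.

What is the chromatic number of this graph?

5

0, 1, 4, 5, 7 form a clique, so at least 5 colors are needed.
5 colors suffice: color a → {1}; color b → {3, 4}; color c → {2, 5}; color d → {0, 6}; color e → {7}. Every edge joins two different colors.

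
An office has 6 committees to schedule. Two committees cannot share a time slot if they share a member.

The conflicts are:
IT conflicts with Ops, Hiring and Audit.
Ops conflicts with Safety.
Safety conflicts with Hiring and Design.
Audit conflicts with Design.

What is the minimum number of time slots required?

3

The cycle Ops-IT-Audit-Design-Safety-Ops has odd length 5, so it cannot be 2-colored; at least 3 time slots are needed.
3 time slots suffice: time slot 1 → {IT, Safety}; time slot 2 → {Ops, Hiring, Audit}; time slot 3 → {Design}. Each listed conflict is separated.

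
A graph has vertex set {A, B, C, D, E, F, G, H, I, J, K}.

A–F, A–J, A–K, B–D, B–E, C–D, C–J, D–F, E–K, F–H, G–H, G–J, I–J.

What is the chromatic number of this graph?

3

The cycle A-F-H-G-J-A has odd length 5, so it cannot be 2-colored; at least 3 colors are needed.
3 colors suffice: color 1 → {D, E, H, J}; color 2 → {A, B, C, G, I}; color 3 → {F, K}. No two adjacent vertices share a color.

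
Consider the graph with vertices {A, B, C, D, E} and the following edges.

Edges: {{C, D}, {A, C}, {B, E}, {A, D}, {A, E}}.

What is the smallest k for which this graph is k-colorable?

3

A, C, D are pairwise adjacent, so at least 3 colors are needed.
One proper 3-coloring: A=1, B=1, C=3, D=2, E=2. No two adjacent vertices share a color.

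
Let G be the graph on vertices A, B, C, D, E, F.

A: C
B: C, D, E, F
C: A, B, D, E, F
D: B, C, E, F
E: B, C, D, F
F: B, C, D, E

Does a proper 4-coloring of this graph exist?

B, C, D, E, F are mutually adjacent (a clique of size 5), so at least 5 colors are needed.
So 4 colors are not enough.

No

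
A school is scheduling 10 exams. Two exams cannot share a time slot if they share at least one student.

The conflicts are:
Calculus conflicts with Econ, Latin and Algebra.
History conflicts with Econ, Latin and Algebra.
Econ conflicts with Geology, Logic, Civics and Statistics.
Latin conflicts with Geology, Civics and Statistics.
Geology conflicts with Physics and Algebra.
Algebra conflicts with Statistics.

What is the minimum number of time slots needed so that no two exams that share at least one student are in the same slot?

2

Latin and Geology conflict, so at least 2 time slots are needed.
2 time slots suffice: Calculus=2, History=2, Econ=1, Latin=1, Geology=2, Physics=1, Logic=2, Civics=2, Algebra=1, Statistics=2. Each listed conflict is separated.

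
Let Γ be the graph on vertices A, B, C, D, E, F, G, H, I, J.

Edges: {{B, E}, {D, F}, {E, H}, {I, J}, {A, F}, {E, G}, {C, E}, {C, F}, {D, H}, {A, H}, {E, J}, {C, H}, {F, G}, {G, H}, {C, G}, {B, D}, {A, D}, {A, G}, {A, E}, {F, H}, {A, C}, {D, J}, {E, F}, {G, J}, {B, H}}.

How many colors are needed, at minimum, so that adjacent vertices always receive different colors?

A, C, E, F, G, H are pairwise adjacent (a clique of size 6), so at least 6 colors are needed.
6 colors suffice: color 1 → {D, E, I}; color 2 → {H, J}; color 3 → {B, G}; color 4 → {A}; color 5 → {F}; color 6 → {C}. No two adjacent vertices share a color.

6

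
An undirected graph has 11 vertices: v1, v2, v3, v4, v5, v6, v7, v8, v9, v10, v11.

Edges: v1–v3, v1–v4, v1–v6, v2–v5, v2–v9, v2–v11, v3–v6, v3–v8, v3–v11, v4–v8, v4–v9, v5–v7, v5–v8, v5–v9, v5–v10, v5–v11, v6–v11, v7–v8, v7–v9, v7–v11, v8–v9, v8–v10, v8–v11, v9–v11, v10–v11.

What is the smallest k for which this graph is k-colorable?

5

v5, v7, v8, v9, v11 form a clique, so at least 5 colors are needed.
A valid assignment using 5 colors: v1=1, v2=2, v3=3, v4=4, v5=4, v6=2, v7=5, v8=2, v9=3, v10=3, v11=1. Every edge joins two different colors.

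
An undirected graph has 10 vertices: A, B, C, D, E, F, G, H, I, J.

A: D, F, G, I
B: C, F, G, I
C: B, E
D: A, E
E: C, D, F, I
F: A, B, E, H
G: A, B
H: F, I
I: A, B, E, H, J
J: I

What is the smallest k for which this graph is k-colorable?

A and D are adjacent, so at least 2 colors are needed.
2 colors suffice: A=blue, B=blue, C=red, D=red, E=blue, F=red, G=red, H=blue, I=red, J=blue. Each edge has distinct colors on its endpoints.

2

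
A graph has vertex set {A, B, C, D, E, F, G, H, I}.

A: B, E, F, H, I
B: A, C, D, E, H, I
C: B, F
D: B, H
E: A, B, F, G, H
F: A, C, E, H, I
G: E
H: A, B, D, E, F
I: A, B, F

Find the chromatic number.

4

A, B, E, H are pairwise adjacent (a clique of size 4), so at least 4 colors are needed.
4 colors suffice: color 1 → {B, F, G}; color 2 → {A, C, D}; color 3 → {H, I}; color 4 → {E}. Every edge joins two different colors.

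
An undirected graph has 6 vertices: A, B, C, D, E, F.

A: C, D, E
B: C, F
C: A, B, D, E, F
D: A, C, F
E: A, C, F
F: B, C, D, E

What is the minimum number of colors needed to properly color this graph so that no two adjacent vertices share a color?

3

A, C, E are mutually adjacent, so at least 3 colors are needed.
3 colors suffice: A=blue, B=green, C=red, D=green, E=green, F=blue. No two adjacent vertices share a color.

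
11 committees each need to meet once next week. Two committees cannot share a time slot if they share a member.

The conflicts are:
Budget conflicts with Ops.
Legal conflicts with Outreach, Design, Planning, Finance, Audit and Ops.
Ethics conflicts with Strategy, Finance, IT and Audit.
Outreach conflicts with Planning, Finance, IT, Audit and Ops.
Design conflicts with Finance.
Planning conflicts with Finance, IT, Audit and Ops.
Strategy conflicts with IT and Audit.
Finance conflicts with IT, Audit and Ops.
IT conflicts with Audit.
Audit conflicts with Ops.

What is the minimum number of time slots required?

6

Legal, Outreach, Planning, Finance, Audit, Ops are mutually in conflict, so at least 6 time slots are needed.
Using 6 time slots: Budget=1, Legal=3, Ethics=4, Outreach=6, Design=1, Planning=4, Strategy=2, Finance=2, IT=3, Audit=1, Ops=5. Every pair that conflicts lands in different time slots.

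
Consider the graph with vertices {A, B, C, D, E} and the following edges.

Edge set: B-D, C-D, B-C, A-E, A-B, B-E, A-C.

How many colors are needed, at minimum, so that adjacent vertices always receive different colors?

3

B, C, D are mutually adjacent, so at least 3 colors are needed.
3 colors suffice: color 1 → {B}; color 2 → {C, E}; color 3 → {A, D}. Each edge has distinct colors on its endpoints.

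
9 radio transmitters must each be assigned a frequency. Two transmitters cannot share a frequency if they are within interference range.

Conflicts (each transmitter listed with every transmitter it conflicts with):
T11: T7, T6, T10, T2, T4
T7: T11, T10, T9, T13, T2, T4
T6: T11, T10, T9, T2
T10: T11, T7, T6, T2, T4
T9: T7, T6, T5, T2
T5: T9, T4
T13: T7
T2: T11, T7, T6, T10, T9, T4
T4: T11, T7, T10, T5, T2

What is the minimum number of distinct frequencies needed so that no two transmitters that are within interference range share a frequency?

T11, T7, T10, T2, T4 pairwise conflict, so at least 5 frequencies are needed.
5 frequencies suffice: T11=3, T7=2, T6=2, T10=4, T9=3, T5=1, T13=1, T2=1, T4=5. Each listed conflict is separated.

5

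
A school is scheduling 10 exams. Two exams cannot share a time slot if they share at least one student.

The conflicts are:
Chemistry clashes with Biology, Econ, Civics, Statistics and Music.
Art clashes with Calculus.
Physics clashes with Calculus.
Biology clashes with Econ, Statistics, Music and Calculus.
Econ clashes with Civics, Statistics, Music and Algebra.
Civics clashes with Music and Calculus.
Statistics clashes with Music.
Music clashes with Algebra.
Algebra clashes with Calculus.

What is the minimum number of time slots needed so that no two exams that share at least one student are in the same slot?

Chemistry, Biology, Econ, Statistics, Music all conflict with each other, so at least 5 time slots are needed.
5 time slots suffice: Chemistry=3, Art=2, Physics=2, Biology=4, Econ=1, Civics=4, Statistics=5, Music=2, Algebra=3, Calculus=1. Each listed conflict is separated.

5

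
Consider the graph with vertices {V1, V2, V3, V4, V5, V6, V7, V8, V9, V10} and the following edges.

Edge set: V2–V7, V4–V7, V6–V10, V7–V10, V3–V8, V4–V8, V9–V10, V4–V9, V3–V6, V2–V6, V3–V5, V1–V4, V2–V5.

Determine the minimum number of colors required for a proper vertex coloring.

2

V4 and V8 are adjacent, so at least 2 colors are needed.
One proper 2-coloring: V1=B, V2=R, V3=R, V4=R, V5=B, V6=B, V7=B, V8=B, V9=B, V10=R. No two adjacent vertices share a color.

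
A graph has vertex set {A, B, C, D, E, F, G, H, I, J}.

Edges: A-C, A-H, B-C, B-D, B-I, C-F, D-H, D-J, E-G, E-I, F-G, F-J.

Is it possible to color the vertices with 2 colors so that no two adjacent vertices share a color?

No

The cycle A-C-B-D-H-A has odd length 5, so it cannot be 2-colored; at least 3 colors are needed.
So 2 colors are not enough.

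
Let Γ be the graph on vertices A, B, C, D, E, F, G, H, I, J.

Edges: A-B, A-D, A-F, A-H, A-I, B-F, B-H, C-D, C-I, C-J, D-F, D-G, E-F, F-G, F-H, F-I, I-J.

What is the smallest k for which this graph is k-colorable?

A, B, F, H are pairwise adjacent (a clique of size 4), so at least 4 colors are needed.
One proper 4-coloring: A=2, B=4, C=1, D=3, E=2, F=1, G=2, H=3, I=3, J=2. Each edge has distinct colors on its endpoints.

4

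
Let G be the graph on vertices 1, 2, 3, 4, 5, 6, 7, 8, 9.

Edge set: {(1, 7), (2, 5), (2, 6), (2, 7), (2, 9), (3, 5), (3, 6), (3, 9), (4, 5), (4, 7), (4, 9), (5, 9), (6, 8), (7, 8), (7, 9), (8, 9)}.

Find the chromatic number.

7, 8, 9 are mutually adjacent, so at least 3 colors are needed.
3 colors suffice: color red → {1, 6, 9}; color blue → {5, 7}; color green → {2, 3, 4, 8}. Each edge has distinct colors on its endpoints.

3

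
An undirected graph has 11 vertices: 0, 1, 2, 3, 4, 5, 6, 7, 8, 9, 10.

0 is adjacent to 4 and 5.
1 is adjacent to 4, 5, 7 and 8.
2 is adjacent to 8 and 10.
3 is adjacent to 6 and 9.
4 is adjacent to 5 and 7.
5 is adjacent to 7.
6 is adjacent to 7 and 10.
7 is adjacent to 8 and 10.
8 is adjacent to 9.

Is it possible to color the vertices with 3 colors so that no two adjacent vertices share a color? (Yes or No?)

1, 4, 5, 7 form a clique, so at least 4 colors are needed.
So 3 colors are not enough.

No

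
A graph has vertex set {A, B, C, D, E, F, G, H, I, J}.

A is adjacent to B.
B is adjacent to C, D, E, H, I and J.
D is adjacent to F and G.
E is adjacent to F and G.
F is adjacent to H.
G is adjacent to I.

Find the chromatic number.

2

D and G are adjacent, so at least 2 colors are needed.
2 colors suffice: A=2, B=1, C=2, D=2, E=2, F=1, G=1, H=2, I=2, J=2. No two adjacent vertices share a color.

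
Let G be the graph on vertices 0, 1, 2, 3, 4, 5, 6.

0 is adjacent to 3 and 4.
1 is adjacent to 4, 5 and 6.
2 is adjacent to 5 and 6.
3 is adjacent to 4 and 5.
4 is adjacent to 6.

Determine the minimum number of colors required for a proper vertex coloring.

1, 4, 6 form a triangle, so at least 3 colors are needed.
One proper 3-coloring: 0=green, 1=green, 2=green, 3=blue, 4=red, 5=red, 6=blue. Every edge joins two different colors.

3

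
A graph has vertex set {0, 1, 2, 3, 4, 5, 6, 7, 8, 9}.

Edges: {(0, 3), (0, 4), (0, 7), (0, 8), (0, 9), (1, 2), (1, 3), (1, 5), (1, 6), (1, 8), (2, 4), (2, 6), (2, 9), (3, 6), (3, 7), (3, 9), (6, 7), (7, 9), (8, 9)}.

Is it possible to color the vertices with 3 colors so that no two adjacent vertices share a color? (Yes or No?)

0, 3, 7, 9 form a clique, so at least 4 colors are needed.
So 3 colors are not enough.

No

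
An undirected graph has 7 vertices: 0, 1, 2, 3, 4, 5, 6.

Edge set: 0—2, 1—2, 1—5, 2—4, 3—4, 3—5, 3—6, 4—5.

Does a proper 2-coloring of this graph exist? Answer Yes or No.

No

3, 4, 5 are mutually adjacent, so at least 3 colors are needed.
So 2 colors are not enough.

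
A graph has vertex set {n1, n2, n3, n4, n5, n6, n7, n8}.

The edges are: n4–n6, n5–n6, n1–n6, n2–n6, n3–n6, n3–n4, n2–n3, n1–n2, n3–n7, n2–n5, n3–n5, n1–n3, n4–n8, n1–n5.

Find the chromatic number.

5

n1, n2, n3, n5, n6 are pairwise adjacent (a clique of size 5), so at least 5 colors are needed.
One proper 5-coloring: n1=4, n2=3, n3=1, n4=3, n5=5, n6=2, n7=2, n8=1. Every edge joins two different colors.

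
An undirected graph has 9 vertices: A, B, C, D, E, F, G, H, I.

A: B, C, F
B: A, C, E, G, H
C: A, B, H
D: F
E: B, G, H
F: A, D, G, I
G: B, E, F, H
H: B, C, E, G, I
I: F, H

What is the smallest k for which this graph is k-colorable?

B, E, G, H form a clique, so at least 4 colors are needed.
One proper 4-coloring: A=green, B=blue, C=yellow, D=blue, E=yellow, F=red, G=green, H=red, I=blue. Every edge joins two different colors.

4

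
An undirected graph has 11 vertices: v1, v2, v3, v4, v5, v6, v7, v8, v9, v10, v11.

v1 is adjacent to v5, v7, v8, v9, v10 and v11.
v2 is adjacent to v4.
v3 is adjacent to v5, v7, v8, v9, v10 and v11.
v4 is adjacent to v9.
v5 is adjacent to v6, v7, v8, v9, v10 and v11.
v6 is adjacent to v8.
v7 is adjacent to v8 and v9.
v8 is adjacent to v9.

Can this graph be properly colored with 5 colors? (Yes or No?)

Yes

The chromatic number is 5. v3, v5, v7, v8, v9 are mutually adjacent (a clique of size 5), so at least 5 colors are needed.
5 colors suffice: color R → {v4, v5}; color B → {v2, v6, v9, v10, v11}; color G → {v1, v3}; color Y → {v8}; color P → {v7}.
That is already a proper 5-coloring.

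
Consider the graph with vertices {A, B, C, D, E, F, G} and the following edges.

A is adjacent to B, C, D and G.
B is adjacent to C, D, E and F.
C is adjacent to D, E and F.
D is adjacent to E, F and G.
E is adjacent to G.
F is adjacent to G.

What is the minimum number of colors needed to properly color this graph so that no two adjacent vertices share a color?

B, C, D, F are mutually adjacent (a clique of size 4), so at least 4 colors are needed.
4 colors suffice: color 1 → {D}; color 2 → {C, G}; color 3 → {B}; color 4 → {A, E, F}. Every edge joins two different colors.

4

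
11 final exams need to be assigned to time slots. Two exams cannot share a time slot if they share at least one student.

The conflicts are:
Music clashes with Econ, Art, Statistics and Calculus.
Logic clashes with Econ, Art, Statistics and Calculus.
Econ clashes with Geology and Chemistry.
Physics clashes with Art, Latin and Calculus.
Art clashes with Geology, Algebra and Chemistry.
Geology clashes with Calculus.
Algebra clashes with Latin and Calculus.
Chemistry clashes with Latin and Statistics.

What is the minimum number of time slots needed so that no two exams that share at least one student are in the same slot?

Algebra and Calculus conflict, so at least 2 time slots are needed.
2 time slots suffice: time slot 1 → {Econ, Art, Latin, Statistics, Calculus}; time slot 2 → {Music, Logic, Physics, Geology, Algebra, Chemistry}. Each listed conflict is separated.

2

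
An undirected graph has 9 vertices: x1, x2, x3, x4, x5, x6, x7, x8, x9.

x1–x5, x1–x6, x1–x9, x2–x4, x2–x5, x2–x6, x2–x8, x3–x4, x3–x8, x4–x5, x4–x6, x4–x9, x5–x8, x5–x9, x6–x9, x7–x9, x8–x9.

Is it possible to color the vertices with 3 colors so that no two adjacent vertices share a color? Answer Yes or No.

Yes

The chromatic number is 3. x4, x5, x9 are pairwise adjacent, so at least 3 colors are needed.
3 colors suffice: x1=3, x2=1, x3=1, x4=3, x5=2, x6=2, x7=2, x8=3, x9=1.
That is already a proper 3-coloring.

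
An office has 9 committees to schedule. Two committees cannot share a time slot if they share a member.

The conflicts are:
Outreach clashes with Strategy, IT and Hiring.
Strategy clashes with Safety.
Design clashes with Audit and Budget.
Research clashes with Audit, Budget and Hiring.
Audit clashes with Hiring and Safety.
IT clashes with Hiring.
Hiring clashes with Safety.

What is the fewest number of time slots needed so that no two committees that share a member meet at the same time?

Audit, Hiring, Safety pairwise conflict, so at least 3 time slots are needed.
A valid assignment using 3 time slots: Outreach=2, Strategy=1, Design=3, Research=3, Audit=2, Budget=1, IT=3, Hiring=1, Safety=3. Each listed conflict is separated.

3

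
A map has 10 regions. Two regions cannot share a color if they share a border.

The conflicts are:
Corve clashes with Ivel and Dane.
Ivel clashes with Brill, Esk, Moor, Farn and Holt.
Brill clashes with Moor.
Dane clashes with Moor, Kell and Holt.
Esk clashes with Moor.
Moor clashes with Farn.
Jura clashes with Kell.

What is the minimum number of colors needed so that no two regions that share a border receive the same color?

Ivel, Brill, Moor all conflict with each other, so at least 3 colors are needed.
3 colors suffice: color 1 → {Ivel, Dane, Jura}; color 2 → {Corve, Moor, Kell, Holt}; color 3 → {Brill, Esk, Farn}. Every pair that conflicts lands in different colors.

3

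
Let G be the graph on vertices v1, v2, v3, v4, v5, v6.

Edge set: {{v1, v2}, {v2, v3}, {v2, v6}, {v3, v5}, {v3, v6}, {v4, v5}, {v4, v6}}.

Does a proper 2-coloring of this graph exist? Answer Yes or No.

No

v2, v3, v6 are pairwise adjacent, so at least 3 colors are needed.
So 2 colors are not enough.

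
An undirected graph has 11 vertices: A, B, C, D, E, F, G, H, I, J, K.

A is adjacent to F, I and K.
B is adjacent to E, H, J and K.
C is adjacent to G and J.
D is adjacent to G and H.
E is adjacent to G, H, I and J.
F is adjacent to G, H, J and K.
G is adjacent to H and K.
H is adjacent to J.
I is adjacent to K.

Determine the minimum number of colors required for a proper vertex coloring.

B, E, H, J are mutually adjacent (a clique of size 4), so at least 4 colors are needed.
4 colors suffice: color 1 → {C, H, K}; color 2 → {G, I, J}; color 3 → {D, E, F}; color 4 → {A, B}. No two adjacent vertices share a color.

4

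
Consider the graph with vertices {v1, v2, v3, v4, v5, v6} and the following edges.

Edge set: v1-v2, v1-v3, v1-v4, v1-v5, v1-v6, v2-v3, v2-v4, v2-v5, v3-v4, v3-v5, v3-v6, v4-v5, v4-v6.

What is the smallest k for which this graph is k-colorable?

v1, v2, v3, v4, v5 are mutually adjacent (a clique of size 5), so at least 5 colors are needed.
5 colors suffice: color red → {v3}; color blue → {v4}; color green → {v1}; color yellow → {v5, v6}; color purple → {v2}. No two adjacent vertices share a color.

5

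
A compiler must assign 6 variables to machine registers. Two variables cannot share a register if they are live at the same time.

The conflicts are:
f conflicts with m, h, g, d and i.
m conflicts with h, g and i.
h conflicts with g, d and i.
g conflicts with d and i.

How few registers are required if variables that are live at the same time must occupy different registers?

f, m, h, g, i all conflict with each other, so at least 5 registers are needed.
5 registers suffice: register 1 → {f}; register 2 → {g}; register 3 → {h}; register 4 → {d, i}; register 5 → {m}. Every pair that conflicts lands in different registers.

5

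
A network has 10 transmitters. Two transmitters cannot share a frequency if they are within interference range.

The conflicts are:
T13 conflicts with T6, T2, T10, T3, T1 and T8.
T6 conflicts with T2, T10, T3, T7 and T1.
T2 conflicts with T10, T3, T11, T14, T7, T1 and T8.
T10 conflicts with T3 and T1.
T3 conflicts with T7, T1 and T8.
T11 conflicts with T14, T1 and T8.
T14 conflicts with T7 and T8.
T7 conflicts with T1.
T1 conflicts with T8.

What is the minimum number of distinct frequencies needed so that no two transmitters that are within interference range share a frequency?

6

T13, T6, T2, T10, T3, T1 are mutually in conflict, so at least 6 frequencies are needed.
6 frequencies suffice: frequency 1 → {T2}; frequency 2 → {T14, T1}; frequency 3 → {T3, T11}; frequency 4 → {T6, T8}; frequency 5 → {T13, T7}; frequency 6 → {T10}. Every pair that conflicts lands in different frequencies.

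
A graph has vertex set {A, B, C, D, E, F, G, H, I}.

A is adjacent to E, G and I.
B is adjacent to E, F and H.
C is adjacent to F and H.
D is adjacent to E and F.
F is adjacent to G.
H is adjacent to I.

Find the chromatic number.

3

The cycle G-F-D-E-A-G has odd length 5, so it cannot be 2-colored; at least 3 colors are needed.
3 colors suffice: color red → {E, F, H}; color blue → {A, B, C, D}; color green → {G, I}. No two adjacent vertices share a color.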